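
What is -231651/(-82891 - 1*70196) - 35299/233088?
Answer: 16197083425/11894247552 ≈ 1.3618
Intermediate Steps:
-231651/(-82891 - 1*70196) - 35299/233088 = -231651/(-82891 - 70196) - 35299*1/233088 = -231651/(-153087) - 35299/233088 = -231651*(-1/153087) - 35299/233088 = 77217/51029 - 35299/233088 = 16197083425/11894247552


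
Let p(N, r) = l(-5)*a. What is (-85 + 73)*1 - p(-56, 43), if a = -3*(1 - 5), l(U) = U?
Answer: 48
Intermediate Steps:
a = 12 (a = -3*(-4) = 12)
p(N, r) = -60 (p(N, r) = -5*12 = -60)
(-85 + 73)*1 - p(-56, 43) = (-85 + 73)*1 - 1*(-60) = -12*1 + 60 = -12 + 60 = 48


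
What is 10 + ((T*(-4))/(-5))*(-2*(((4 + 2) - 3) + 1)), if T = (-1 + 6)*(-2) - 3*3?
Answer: 658/5 ≈ 131.60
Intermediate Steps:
T = -19 (T = 5*(-2) - 9 = -10 - 9 = -19)
10 + ((T*(-4))/(-5))*(-2*(((4 + 2) - 3) + 1)) = 10 + (-19*(-4)/(-5))*(-2*(((4 + 2) - 3) + 1)) = 10 + (76*(-1/5))*(-2*((6 - 3) + 1)) = 10 - (-152)*(3 + 1)/5 = 10 - (-152)*4/5 = 10 - 76/5*(-8) = 10 + 608/5 = 658/5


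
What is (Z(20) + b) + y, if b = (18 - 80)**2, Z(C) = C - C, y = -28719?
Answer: -24875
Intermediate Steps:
Z(C) = 0
b = 3844 (b = (-62)**2 = 3844)
(Z(20) + b) + y = (0 + 3844) - 28719 = 3844 - 28719 = -24875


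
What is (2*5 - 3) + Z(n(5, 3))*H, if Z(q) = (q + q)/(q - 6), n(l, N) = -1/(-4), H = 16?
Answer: 129/23 ≈ 5.6087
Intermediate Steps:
n(l, N) = 1/4 (n(l, N) = -1*(-1/4) = 1/4)
Z(q) = 2*q/(-6 + q) (Z(q) = (2*q)/(-6 + q) = 2*q/(-6 + q))
(2*5 - 3) + Z(n(5, 3))*H = (2*5 - 3) + (2*(1/4)/(-6 + 1/4))*16 = (10 - 3) + (2*(1/4)/(-23/4))*16 = 7 + (2*(1/4)*(-4/23))*16 = 7 - 2/23*16 = 7 - 32/23 = 129/23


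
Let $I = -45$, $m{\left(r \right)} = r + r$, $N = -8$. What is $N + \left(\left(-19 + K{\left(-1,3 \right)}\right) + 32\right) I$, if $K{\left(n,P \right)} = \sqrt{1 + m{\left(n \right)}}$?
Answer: $-593 - 45 i \approx -593.0 - 45.0 i$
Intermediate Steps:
$m{\left(r \right)} = 2 r$
$K{\left(n,P \right)} = \sqrt{1 + 2 n}$
$N + \left(\left(-19 + K{\left(-1,3 \right)}\right) + 32\right) I = -8 + \left(\left(-19 + \sqrt{1 + 2 \left(-1\right)}\right) + 32\right) \left(-45\right) = -8 + \left(\left(-19 + \sqrt{1 - 2}\right) + 32\right) \left(-45\right) = -8 + \left(\left(-19 + \sqrt{-1}\right) + 32\right) \left(-45\right) = -8 + \left(\left(-19 + i\right) + 32\right) \left(-45\right) = -8 + \left(13 + i\right) \left(-45\right) = -8 - \left(585 + 45 i\right) = -593 - 45 i$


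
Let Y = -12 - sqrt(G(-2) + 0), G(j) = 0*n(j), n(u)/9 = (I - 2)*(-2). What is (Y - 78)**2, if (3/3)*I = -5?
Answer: 8100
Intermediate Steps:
I = -5
n(u) = 126 (n(u) = 9*((-5 - 2)*(-2)) = 9*(-7*(-2)) = 9*14 = 126)
G(j) = 0 (G(j) = 0*126 = 0)
Y = -12 (Y = -12 - sqrt(0 + 0) = -12 - sqrt(0) = -12 - 1*0 = -12 + 0 = -12)
(Y - 78)**2 = (-12 - 78)**2 = (-90)**2 = 8100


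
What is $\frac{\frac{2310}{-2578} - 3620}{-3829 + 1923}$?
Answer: $\frac{4667335}{2456834} \approx 1.8997$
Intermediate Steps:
$\frac{\frac{2310}{-2578} - 3620}{-3829 + 1923} = \frac{2310 \left(- \frac{1}{2578}\right) - 3620}{-1906} = \left(- \frac{1155}{1289} - 3620\right) \left(- \frac{1}{1906}\right) = \left(- \frac{4667335}{1289}\right) \left(- \frac{1}{1906}\right) = \frac{4667335}{2456834}$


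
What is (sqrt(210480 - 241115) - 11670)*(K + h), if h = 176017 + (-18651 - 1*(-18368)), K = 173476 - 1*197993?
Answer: -1764702390 + 151217*I*sqrt(30635) ≈ -1.7647e+9 + 2.6467e+7*I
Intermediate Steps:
K = -24517 (K = 173476 - 197993 = -24517)
h = 175734 (h = 176017 + (-18651 + 18368) = 176017 - 283 = 175734)
(sqrt(210480 - 241115) - 11670)*(K + h) = (sqrt(210480 - 241115) - 11670)*(-24517 + 175734) = (sqrt(-30635) - 11670)*151217 = (I*sqrt(30635) - 11670)*151217 = (-11670 + I*sqrt(30635))*151217 = -1764702390 + 151217*I*sqrt(30635)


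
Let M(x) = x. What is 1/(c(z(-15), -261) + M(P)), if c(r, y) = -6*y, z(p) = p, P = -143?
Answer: 1/1423 ≈ 0.00070274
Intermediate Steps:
1/(c(z(-15), -261) + M(P)) = 1/(-6*(-261) - 143) = 1/(1566 - 143) = 1/1423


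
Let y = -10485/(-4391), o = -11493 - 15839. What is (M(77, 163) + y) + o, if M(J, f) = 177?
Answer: -119227120/4391 ≈ -27153.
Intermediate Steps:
o = -27332
y = 10485/4391 (y = -10485*(-1/4391) = 10485/4391 ≈ 2.3878)
(M(77, 163) + y) + o = (177 + 10485/4391) - 27332 = 787692/4391 - 27332 = -119227120/4391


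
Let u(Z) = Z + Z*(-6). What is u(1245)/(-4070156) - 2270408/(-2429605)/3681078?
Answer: 27841468120288199/18200853419486756820 ≈ 0.0015297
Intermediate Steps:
u(Z) = -5*Z (u(Z) = Z - 6*Z = -5*Z)
u(1245)/(-4070156) - 2270408/(-2429605)/3681078 = -5*1245/(-4070156) - 2270408/(-2429605)/3681078 = -6225*(-1/4070156) - 2270408*(-1/2429605)*(1/3681078) = 6225/4070156 + (2270408/2429605)*(1/3681078) = 6225/4070156 + 1135204/4471782757095 = 27841468120288199/18200853419486756820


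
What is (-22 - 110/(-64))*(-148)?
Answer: 24013/8 ≈ 3001.6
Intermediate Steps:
(-22 - 110/(-64))*(-148) = (-22 - 110*(-1/64))*(-148) = (-22 + 55/32)*(-148) = -649/32*(-148) = 24013/8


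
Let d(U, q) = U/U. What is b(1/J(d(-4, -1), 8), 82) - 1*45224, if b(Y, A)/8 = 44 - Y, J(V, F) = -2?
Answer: -44868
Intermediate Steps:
d(U, q) = 1
b(Y, A) = 352 - 8*Y (b(Y, A) = 8*(44 - Y) = 352 - 8*Y)
b(1/J(d(-4, -1), 8), 82) - 1*45224 = (352 - 8/(-2)) - 1*45224 = (352 - 8*(-½)) - 45224 = (352 + 4) - 45224 = 356 - 45224 = -44868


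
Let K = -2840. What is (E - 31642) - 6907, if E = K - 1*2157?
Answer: -43546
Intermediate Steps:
E = -4997 (E = -2840 - 1*2157 = -2840 - 2157 = -4997)
(E - 31642) - 6907 = (-4997 - 31642) - 6907 = -36639 - 6907 = -43546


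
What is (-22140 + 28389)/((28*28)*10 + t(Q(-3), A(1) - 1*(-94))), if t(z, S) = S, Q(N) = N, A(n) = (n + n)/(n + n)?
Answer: 2083/2645 ≈ 0.78752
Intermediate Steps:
A(n) = 1 (A(n) = (2*n)/((2*n)) = (2*n)*(1/(2*n)) = 1)
(-22140 + 28389)/((28*28)*10 + t(Q(-3), A(1) - 1*(-94))) = (-22140 + 28389)/((28*28)*10 + (1 - 1*(-94))) = 6249/(784*10 + (1 + 94)) = 6249/(7840 + 95) = 6249/7935 = 6249*(1/7935) = 2083/2645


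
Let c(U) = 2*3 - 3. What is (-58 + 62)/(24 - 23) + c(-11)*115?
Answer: 349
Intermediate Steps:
c(U) = 3 (c(U) = 6 - 3 = 3)
(-58 + 62)/(24 - 23) + c(-11)*115 = (-58 + 62)/(24 - 23) + 3*115 = 4/1 + 345 = 4*1 + 345 = 4 + 345 = 349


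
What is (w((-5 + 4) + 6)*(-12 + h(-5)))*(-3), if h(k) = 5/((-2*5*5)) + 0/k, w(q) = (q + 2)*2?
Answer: 2541/5 ≈ 508.20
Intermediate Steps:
w(q) = 4 + 2*q (w(q) = (2 + q)*2 = 4 + 2*q)
h(k) = -1/10 (h(k) = 5/((-10*5)) + 0 = 5/(-50) + 0 = 5*(-1/50) + 0 = -1/10 + 0 = -1/10)
(w((-5 + 4) + 6)*(-12 + h(-5)))*(-3) = ((4 + 2*((-5 + 4) + 6))*(-12 - 1/10))*(-3) = ((4 + 2*(-1 + 6))*(-121/10))*(-3) = ((4 + 2*5)*(-121/10))*(-3) = ((4 + 10)*(-121/10))*(-3) = (14*(-121/10))*(-3) = -847/5*(-3) = 2541/5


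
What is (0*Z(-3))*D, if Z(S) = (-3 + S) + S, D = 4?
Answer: 0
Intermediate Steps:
Z(S) = -3 + 2*S
(0*Z(-3))*D = (0*(-3 + 2*(-3)))*4 = (0*(-3 - 6))*4 = (0*(-9))*4 = 0*4 = 0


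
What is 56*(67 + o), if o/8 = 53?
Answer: 27496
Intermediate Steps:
o = 424 (o = 8*53 = 424)
56*(67 + o) = 56*(67 + 424) = 56*491 = 27496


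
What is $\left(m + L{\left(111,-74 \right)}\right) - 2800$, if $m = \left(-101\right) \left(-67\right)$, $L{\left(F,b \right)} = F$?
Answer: $4078$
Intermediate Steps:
$m = 6767$
$\left(m + L{\left(111,-74 \right)}\right) - 2800 = \left(6767 + 111\right) - 2800 = 6878 - 2800 = 4078$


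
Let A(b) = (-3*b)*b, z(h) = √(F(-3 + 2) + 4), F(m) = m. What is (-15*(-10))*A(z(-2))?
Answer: -1350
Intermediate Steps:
z(h) = √3 (z(h) = √((-3 + 2) + 4) = √(-1 + 4) = √3)
A(b) = -3*b²
(-15*(-10))*A(z(-2)) = (-15*(-10))*(-3*(√3)²) = 150*(-3*3) = 150*(-9) = -1350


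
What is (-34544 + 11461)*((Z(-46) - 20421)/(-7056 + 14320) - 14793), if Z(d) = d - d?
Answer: 2480886351159/7264 ≈ 3.4153e+8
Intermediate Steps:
Z(d) = 0
(-34544 + 11461)*((Z(-46) - 20421)/(-7056 + 14320) - 14793) = (-34544 + 11461)*((0 - 20421)/(-7056 + 14320) - 14793) = -23083*(-20421/7264 - 14793) = -23083*(-107476773/7264) = 2480886351159/7264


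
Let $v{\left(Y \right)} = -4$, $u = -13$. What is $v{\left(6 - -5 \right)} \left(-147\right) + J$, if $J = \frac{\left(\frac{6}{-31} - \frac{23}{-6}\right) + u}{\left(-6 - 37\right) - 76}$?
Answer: $\frac{13016533}{22134} \approx 588.08$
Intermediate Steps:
$J = \frac{1741}{22134}$ ($J = \frac{\left(\frac{6}{-31} - \frac{23}{-6}\right) - 13}{\left(-6 - 37\right) - 76} = \frac{\left(6 \left(- \frac{1}{31}\right) - - \frac{23}{6}\right) - 13}{-43 - 76} = \frac{\left(- \frac{6}{31} + \frac{23}{6}\right) - 13}{-119} = \left(\frac{677}{186} - 13\right) \left(- \frac{1}{119}\right) = \left(- \frac{1741}{186}\right) \left(- \frac{1}{119}\right) = \frac{1741}{22134} \approx 0.078657$)
$v{\left(6 - -5 \right)} \left(-147\right) + J = \left(-4\right) \left(-147\right) + \frac{1741}{22134} = 588 + \frac{1741}{22134} = \frac{13016533}{22134}$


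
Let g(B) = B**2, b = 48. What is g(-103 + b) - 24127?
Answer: -21102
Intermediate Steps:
g(-103 + b) - 24127 = (-103 + 48)**2 - 24127 = (-55)**2 - 24127 = 3025 - 24127 = -21102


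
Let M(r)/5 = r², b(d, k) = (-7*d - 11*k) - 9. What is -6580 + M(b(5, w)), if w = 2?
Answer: 15200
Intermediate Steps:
b(d, k) = -9 - 11*k - 7*d (b(d, k) = (-11*k - 7*d) - 9 = -9 - 11*k - 7*d)
M(r) = 5*r²
-6580 + M(b(5, w)) = -6580 + 5*(-9 - 11*2 - 7*5)² = -6580 + 5*(-9 - 22 - 35)² = -6580 + 5*(-66)² = -6580 + 5*4356 = -6580 + 21780 = 15200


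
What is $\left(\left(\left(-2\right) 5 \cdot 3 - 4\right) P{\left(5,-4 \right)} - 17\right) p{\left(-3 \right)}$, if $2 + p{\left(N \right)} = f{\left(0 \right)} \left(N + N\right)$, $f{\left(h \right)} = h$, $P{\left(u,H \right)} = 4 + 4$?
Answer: $578$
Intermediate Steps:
$P{\left(u,H \right)} = 8$
$p{\left(N \right)} = -2$ ($p{\left(N \right)} = -2 + 0 \left(N + N\right) = -2 + 0 \cdot 2 N = -2 + 0 = -2$)
$\left(\left(\left(-2\right) 5 \cdot 3 - 4\right) P{\left(5,-4 \right)} - 17\right) p{\left(-3 \right)} = \left(\left(\left(-2\right) 5 \cdot 3 - 4\right) 8 - 17\right) \left(-2\right) = \left(\left(\left(-10\right) 3 - 4\right) 8 - 17\right) \left(-2\right) = \left(\left(-30 - 4\right) 8 - 17\right) \left(-2\right) = \left(\left(-34\right) 8 - 17\right) \left(-2\right) = \left(-272 - 17\right) \left(-2\right) = \left(-289\right) \left(-2\right) = 578$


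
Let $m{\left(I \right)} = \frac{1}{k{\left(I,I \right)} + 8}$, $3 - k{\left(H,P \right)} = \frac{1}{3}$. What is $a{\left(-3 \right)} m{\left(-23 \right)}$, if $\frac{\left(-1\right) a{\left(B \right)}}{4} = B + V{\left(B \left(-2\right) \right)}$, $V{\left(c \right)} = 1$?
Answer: $\frac{3}{4} \approx 0.75$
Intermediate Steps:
$k{\left(H,P \right)} = \frac{8}{3}$ ($k{\left(H,P \right)} = 3 - \frac{1}{3} = \frac{8}{3}$)
$m{\left(I \right)} = \frac{3}{32}$ ($m{\left(I \right)} = \frac{1}{\frac{8}{3} + 8} = \frac{1}{\frac{32}{3}} = \frac{3}{32}$)
$a{\left(B \right)} = -4 - 4 B$ ($a{\left(B \right)} = - 4 \left(B + 1\right) = - 4 \left(1 + B\right) = -4 - 4 B$)
$a{\left(-3 \right)} m{\left(-23 \right)} = \left(-4 - -12\right) \frac{3}{32} = \left(-4 + 12\right) \frac{3}{32} = 8 \cdot \frac{3}{32} = \frac{3}{4}$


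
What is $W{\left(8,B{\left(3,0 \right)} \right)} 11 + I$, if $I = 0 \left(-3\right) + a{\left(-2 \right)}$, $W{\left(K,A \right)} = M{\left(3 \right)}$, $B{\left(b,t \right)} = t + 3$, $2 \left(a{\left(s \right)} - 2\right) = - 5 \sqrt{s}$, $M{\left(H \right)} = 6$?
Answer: $68 - \frac{5 i \sqrt{2}}{2} \approx 68.0 - 3.5355 i$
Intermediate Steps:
$a{\left(s \right)} = 2 - \frac{5 \sqrt{s}}{2}$ ($a{\left(s \right)} = 2 + \frac{\left(-5\right) \sqrt{s}}{2} = 2 - \frac{5 \sqrt{s}}{2}$)
$B{\left(b,t \right)} = 3 + t$
$W{\left(K,A \right)} = 6$
$I = 2 - \frac{5 i \sqrt{2}}{2}$ ($I = 0 \left(-3\right) + \left(2 - \frac{5 \sqrt{-2}}{2}\right) = 0 + \left(2 - \frac{5 i \sqrt{2}}{2}\right) = 2 - \frac{5 i \sqrt{2}}{2} \approx 2.0 - 3.5355 i$)
$W{\left(8,B{\left(3,0 \right)} \right)} 11 + I = 6 \cdot 11 + \left(2 - \frac{5 i \sqrt{2}}{2}\right) = 66 + \left(2 - \frac{5 i \sqrt{2}}{2}\right) = 68 - \frac{5 i \sqrt{2}}{2}$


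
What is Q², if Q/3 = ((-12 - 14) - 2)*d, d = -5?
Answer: 176400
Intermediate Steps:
Q = 420 (Q = 3*(((-12 - 14) - 2)*(-5)) = 3*((-26 - 2)*(-5)) = 3*(-28*(-5)) = 3*140 = 420)
Q² = 420² = 176400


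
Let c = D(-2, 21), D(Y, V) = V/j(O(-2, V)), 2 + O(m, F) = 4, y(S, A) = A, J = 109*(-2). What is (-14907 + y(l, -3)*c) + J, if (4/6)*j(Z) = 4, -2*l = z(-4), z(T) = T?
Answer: -30271/2 ≈ -15136.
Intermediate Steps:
l = 2 (l = -½*(-4) = 2)
J = -218
O(m, F) = 2 (O(m, F) = -2 + 4 = 2)
j(Z) = 6 (j(Z) = (3/2)*4 = 6)
D(Y, V) = V/6
c = 7/2 (c = (⅙)*21 = 7/2 ≈ 3.5000)
(-14907 + y(l, -3)*c) + J = (-14907 - 3*7/2) - 218 = (-14907 - 21/2) - 218 = -29835/2 - 218 = -30271/2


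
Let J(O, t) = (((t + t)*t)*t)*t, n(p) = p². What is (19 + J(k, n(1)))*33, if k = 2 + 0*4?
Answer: 693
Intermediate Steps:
k = 2 (k = 2 + 0 = 2)
J(O, t) = 2*t⁴ (J(O, t) = (((2*t)*t)*t)*t = ((2*t²)*t)*t = (2*t³)*t = 2*t⁴)
(19 + J(k, n(1)))*33 = (19 + 2*(1²)⁴)*33 = (19 + 2*1⁴)*33 = (19 + 2*1)*33 = (19 + 2)*33 = 21*33 = 693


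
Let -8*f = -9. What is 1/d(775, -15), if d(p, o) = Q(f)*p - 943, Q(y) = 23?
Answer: 1/16882 ≈ 5.9235e-5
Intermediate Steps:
f = 9/8 (f = -1/8*(-9) = 9/8 ≈ 1.1250)
d(p, o) = -943 + 23*p (d(p, o) = 23*p - 943 = -943 + 23*p)
1/d(775, -15) = 1/(-943 + 23*775) = 1/(-943 + 17825) = 1/16882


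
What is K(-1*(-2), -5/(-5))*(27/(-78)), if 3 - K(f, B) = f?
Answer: -9/26 ≈ -0.34615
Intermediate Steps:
K(f, B) = 3 - f
K(-1*(-2), -5/(-5))*(27/(-78)) = (3 - (-1)*(-2))*(27/(-78)) = (3 - 1*2)*(27*(-1/78)) = (3 - 2)*(-9/26) = 1*(-9/26) = -9/26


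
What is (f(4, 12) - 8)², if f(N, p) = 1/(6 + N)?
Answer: 6241/100 ≈ 62.410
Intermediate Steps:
(f(4, 12) - 8)² = (1/(6 + 4) - 8)² = (1/10 - 8)² = (⅒ - 8)² = (-79/10)² = 6241/100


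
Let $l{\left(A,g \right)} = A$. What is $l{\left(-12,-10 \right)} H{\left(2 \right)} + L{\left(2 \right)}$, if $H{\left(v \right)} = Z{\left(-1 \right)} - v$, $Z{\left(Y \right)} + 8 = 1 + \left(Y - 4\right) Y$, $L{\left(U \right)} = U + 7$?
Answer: $57$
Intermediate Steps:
$L{\left(U \right)} = 7 + U$
$Z{\left(Y \right)} = -7 + Y \left(-4 + Y\right)$ ($Z{\left(Y \right)} = -8 + \left(1 + \left(Y - 4\right) Y\right) = -8 + \left(1 + \left(-4 + Y\right) Y\right) = -8 + \left(1 + Y \left(-4 + Y\right)\right) = -7 + Y \left(-4 + Y\right)$)
$H{\left(v \right)} = -2 - v$ ($H{\left(v \right)} = \left(-7 + \left(-1\right)^{2} - -4\right) - v = \left(-7 + 1 + 4\right) - v = -2 - v$)
$l{\left(-12,-10 \right)} H{\left(2 \right)} + L{\left(2 \right)} = - 12 \left(-2 - 2\right) + \left(7 + 2\right) = - 12 \left(-2 - 2\right) + 9 = \left(-12\right) \left(-4\right) + 9 = 48 + 9 = 57$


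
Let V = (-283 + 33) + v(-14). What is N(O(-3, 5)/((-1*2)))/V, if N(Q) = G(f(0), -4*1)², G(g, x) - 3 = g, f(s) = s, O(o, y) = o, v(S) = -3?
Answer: -9/253 ≈ -0.035573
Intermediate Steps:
G(g, x) = 3 + g
V = -253 (V = (-283 + 33) - 3 = -250 - 3 = -253)
N(Q) = 9 (N(Q) = (3 + 0)² = 3² = 9)
N(O(-3, 5)/((-1*2)))/V = 9/(-253) = 9*(-1/253) = -9/253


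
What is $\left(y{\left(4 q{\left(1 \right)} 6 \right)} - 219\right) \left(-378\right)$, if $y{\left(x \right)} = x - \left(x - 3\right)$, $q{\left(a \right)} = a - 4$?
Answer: $81648$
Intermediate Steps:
$q{\left(a \right)} = -4 + a$ ($q{\left(a \right)} = a - 4 = -4 + a$)
$y{\left(x \right)} = 3$ ($y{\left(x \right)} = x - \left(x - 3\right) = x - \left(-3 + x\right) = 3$)
$\left(y{\left(4 q{\left(1 \right)} 6 \right)} - 219\right) \left(-378\right) = \left(3 - 219\right) \left(-378\right) = \left(-216\right) \left(-378\right) = 81648$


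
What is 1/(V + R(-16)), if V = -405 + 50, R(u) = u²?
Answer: -1/99 ≈ -0.010101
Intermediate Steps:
V = -355
1/(V + R(-16)) = 1/(-355 + (-16)²) = 1/(-355 + 256) = 1/(-99) = -1/99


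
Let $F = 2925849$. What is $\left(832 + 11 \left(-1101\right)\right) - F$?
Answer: $-2937128$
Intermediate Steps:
$\left(832 + 11 \left(-1101\right)\right) - F = \left(832 + 11 \left(-1101\right)\right) - 2925849 = \left(832 - 12111\right) - 2925849 = -11279 - 2925849 = -2937128$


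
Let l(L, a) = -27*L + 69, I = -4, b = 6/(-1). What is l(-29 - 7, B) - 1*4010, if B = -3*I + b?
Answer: -2969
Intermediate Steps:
b = -6 (b = 6*(-1) = -6)
B = 6 (B = -3*(-4) - 6 = 12 - 6 = 6)
l(L, a) = 69 - 27*L
l(-29 - 7, B) - 1*4010 = (69 - 27*(-29 - 7)) - 1*4010 = (69 - 27*(-36)) - 4010 = (69 + 972) - 4010 = 1041 - 4010 = -2969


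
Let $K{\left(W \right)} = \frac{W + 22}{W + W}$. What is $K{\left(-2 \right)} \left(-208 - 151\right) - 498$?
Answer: $1297$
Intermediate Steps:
$K{\left(W \right)} = \frac{22 + W}{2 W}$
$K{\left(-2 \right)} \left(-208 - 151\right) - 498 = \frac{22 - 2}{2 \left(-2\right)} \left(-208 - 151\right) - 498 = \frac{1}{2} \left(- \frac{1}{2}\right) 20 \left(-359\right) - 498 = \left(-5\right) \left(-359\right) - 498 = 1795 - 498 = 1297$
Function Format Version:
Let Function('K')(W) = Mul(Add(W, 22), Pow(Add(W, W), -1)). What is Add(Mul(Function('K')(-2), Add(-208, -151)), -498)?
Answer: 1297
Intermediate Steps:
Function('K')(W) = Mul(Rational(1, 2), Pow(W, -1), Add(22, W)) (Function('K')(W) = Mul(Add(22, W), Pow(Mul(2, W), -1)) = Mul(Add(22, W), Mul(Rational(1, 2), Pow(W, -1))) = Mul(Rational(1, 2), Pow(W, -1), Add(22, W)))
Add(Mul(Function('K')(-2), Add(-208, -151)), -498) = Add(Mul(Mul(Rational(1, 2), Pow(-2, -1), Add(22, -2)), Add(-208, -151)), -498) = Add(Mul(Mul(Rational(1, 2), Rational(-1, 2), 20), -359), -498) = Add(Mul(-5, -359), -498) = Add(1795, -498) = 1297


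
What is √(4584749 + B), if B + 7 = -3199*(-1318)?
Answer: 16*√34379 ≈ 2966.7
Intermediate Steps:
B = 4216275 (B = -7 - 3199*(-1318) = -7 + 4216282 = 4216275)
√(4584749 + B) = √(4584749 + 4216275) = √8801024 = 16*√34379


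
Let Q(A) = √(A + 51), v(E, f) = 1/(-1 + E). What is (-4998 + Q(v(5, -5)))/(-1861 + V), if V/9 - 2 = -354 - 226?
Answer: 714/1009 - √205/14126 ≈ 0.70662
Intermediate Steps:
V = -5202 (V = 18 + 9*(-354 - 226) = 18 + 9*(-580) = 18 - 5220 = -5202)
Q(A) = √(51 + A)
(-4998 + Q(v(5, -5)))/(-1861 + V) = (-4998 + √(51 + 1/(-1 + 5)))/(-1861 - 5202) = (-4998 + √(51 + 1/4))/(-7063) = (-4998 + √(51 + ¼))*(-1/7063) = (-4998 + √(205/4))*(-1/7063) = (-4998 + √205/2)*(-1/7063) = 714/1009 - √205/14126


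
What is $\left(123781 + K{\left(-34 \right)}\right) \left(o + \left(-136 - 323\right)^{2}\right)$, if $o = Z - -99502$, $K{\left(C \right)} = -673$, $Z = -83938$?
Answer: $27852569460$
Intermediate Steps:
$o = 15564$ ($o = -83938 - -99502 = -83938 + 99502 = 15564$)
$\left(123781 + K{\left(-34 \right)}\right) \left(o + \left(-136 - 323\right)^{2}\right) = \left(123781 - 673\right) \left(15564 + \left(-136 - 323\right)^{2}\right) = 123108 \left(15564 + \left(-459\right)^{2}\right) = 123108 \left(15564 + 210681\right) = 123108 \cdot 226245 = 27852569460$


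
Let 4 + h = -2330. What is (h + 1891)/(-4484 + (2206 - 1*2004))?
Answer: 443/4282 ≈ 0.10346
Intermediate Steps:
h = -2334 (h = -4 - 2330 = -2334)
(h + 1891)/(-4484 + (2206 - 1*2004)) = (-2334 + 1891)/(-4484 + (2206 - 1*2004)) = -443/(-4484 + (2206 - 2004)) = -443/(-4484 + 202) = -443/(-4282) = -443*(-1/4282) = 443/4282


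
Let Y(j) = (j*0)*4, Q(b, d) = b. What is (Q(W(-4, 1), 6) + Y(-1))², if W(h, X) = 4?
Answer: 16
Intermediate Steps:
Y(j) = 0 (Y(j) = 0*4 = 0)
(Q(W(-4, 1), 6) + Y(-1))² = (4 + 0)² = 4² = 16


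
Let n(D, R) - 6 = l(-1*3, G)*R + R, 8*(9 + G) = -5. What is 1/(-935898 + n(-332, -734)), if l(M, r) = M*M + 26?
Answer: -1/962316 ≈ -1.0392e-6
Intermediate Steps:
G = -77/8 (G = -9 + (⅛)*(-5) = -9 - 5/8 = -77/8 ≈ -9.6250)
l(M, r) = 26 + M² (l(M, r) = M² + 26 = 26 + M²)
n(D, R) = 6 + 36*R (n(D, R) = 6 + ((26 + (-1*3)²)*R + R) = 6 + ((26 + (-3)²)*R + R) = 6 + ((26 + 9)*R + R) = 6 + (35*R + R) = 6 + 36*R)
1/(-935898 + n(-332, -734)) = 1/(-935898 + (6 + 36*(-734))) = 1/(-935898 + (6 - 26424)) = 1/(-935898 - 26418) = 1/(-962316) = -1/962316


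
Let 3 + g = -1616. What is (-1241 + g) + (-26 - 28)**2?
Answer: 56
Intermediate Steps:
g = -1619 (g = -3 - 1616 = -1619)
(-1241 + g) + (-26 - 28)**2 = (-1241 - 1619) + (-26 - 28)**2 = -2860 + (-54)**2 = -2860 + 2916 = 56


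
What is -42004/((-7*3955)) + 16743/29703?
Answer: 570391589/274109185 ≈ 2.0809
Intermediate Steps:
-42004/((-7*3955)) + 16743/29703 = -42004/(-27685) + 16743*(1/29703) = -42004*(-1/27685) + 5581/9901 = 42004/27685 + 5581/9901 = 570391589/274109185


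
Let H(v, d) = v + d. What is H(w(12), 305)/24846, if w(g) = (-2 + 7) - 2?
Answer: 154/12423 ≈ 0.012396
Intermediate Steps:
w(g) = 3 (w(g) = 5 - 2 = 3)
H(v, d) = d + v
H(w(12), 305)/24846 = (305 + 3)/24846 = 308*(1/24846) = 154/12423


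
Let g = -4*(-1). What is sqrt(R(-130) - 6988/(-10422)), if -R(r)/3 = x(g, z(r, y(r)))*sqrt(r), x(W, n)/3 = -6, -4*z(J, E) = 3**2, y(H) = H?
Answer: sqrt(2023026 + 162927126*I*sqrt(130))/1737 ≈ 17.555 + 17.536*I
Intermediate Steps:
g = 4
z(J, E) = -9/4 (z(J, E) = -1/4*3**2 = -1/4*9 = -9/4)
x(W, n) = -18 (x(W, n) = 3*(-6) = -18)
R(r) = 54*sqrt(r) (R(r) = -(-54)*sqrt(r) = 54*sqrt(r))
sqrt(R(-130) - 6988/(-10422)) = sqrt(54*sqrt(-130) - 6988/(-10422)) = sqrt(54*(I*sqrt(130)) - 6988*(-1/10422)) = sqrt(54*I*sqrt(130) + 3494/5211) = sqrt(3494/5211 + 54*I*sqrt(130))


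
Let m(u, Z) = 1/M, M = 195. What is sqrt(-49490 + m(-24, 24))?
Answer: I*sqrt(1881857055)/195 ≈ 222.46*I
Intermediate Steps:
m(u, Z) = 1/195
sqrt(-49490 + m(-24, 24)) = sqrt(-49490 + 1/195) = sqrt(-9650549/195) = I*sqrt(1881857055)/195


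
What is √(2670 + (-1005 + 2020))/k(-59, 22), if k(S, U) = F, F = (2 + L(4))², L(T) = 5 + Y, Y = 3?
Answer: √3685/100 ≈ 0.60704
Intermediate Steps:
L(T) = 8 (L(T) = 5 + 3 = 8)
F = 100 (F = (2 + 8)² = 10² = 100)
k(S, U) = 100
√(2670 + (-1005 + 2020))/k(-59, 22) = √(2670 + (-1005 + 2020))/100 = √(2670 + 1015)*(1/100) = √3685*(1/100) = √3685/100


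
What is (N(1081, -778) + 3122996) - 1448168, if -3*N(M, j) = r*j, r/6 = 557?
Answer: 2541520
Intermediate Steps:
r = 3342 (r = 6*557 = 3342)
N(M, j) = -1114*j
(N(1081, -778) + 3122996) - 1448168 = (-1114*(-778) + 3122996) - 1448168 = (866692 + 3122996) - 1448168 = 3989688 - 1448168 = 2541520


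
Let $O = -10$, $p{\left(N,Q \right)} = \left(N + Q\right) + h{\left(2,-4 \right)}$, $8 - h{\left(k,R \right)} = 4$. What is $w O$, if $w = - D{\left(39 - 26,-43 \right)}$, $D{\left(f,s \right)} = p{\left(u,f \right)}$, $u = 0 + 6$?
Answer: $230$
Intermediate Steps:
$h{\left(k,R \right)} = 4$ ($h{\left(k,R \right)} = 8 - 4 = 4$)
$u = 6$
$p{\left(N,Q \right)} = 4 + N + Q$ ($p{\left(N,Q \right)} = \left(N + Q\right) + 4 = 4 + N + Q$)
$D{\left(f,s \right)} = 10 + f$ ($D{\left(f,s \right)} = 4 + 6 + f = 10 + f$)
$w = -23$ ($w = - (10 + \left(39 - 26\right)) = - (10 + 13) = \left(-1\right) 23 = -23$)
$w O = \left(-23\right) \left(-10\right) = 230$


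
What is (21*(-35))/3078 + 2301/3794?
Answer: 357824/973161 ≈ 0.36769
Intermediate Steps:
(21*(-35))/3078 + 2301/3794 = -735*1/3078 + 2301*(1/3794) = -245/1026 + 2301/3794 = 357824/973161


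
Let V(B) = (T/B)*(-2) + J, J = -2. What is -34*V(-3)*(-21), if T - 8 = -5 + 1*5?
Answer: 2380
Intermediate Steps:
T = 8 (T = 8 + (-5 + 1*5) = 8 + (-5 + 5) = 8 + 0 = 8)
V(B) = -2 - 16/B (V(B) = (8/B)*(-2) - 2 = -16/B - 2 = -2 - 16/B)
-34*V(-3)*(-21) = -34*(-2 - 16/(-3))*(-21) = -34*(-2 - 16*(-1/3))*(-21) = -34*(-2 + 16/3)*(-21) = -340/3*(-21) = 2380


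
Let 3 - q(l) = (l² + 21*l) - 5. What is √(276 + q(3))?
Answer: 2*√53 ≈ 14.560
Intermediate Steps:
q(l) = 8 - l² - 21*l (q(l) = 3 - ((l² + 21*l) - 5) = 3 - (-5 + l² + 21*l) = 3 + (5 - l² - 21*l) = 8 - l² - 21*l)
√(276 + q(3)) = √(276 + (8 - 1*3² - 21*3)) = √(276 + (8 - 1*9 - 63)) = √(276 + (8 - 9 - 63)) = √(276 - 64) = √212 = 2*√53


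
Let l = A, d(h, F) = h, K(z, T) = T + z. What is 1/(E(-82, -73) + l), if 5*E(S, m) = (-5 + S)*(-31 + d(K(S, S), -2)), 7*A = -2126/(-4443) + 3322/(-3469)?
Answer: 15412767/52294463495 ≈ 0.00029473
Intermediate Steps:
A = -1054936/15412767 (A = (-2126/(-4443) + 3322/(-3469))/7 = (-2126*(-1/4443) + 3322*(-1/3469))/7 = (2126/4443 - 3322/3469)/7 = (1/7)*(-7384552/15412767) = -1054936/15412767 ≈ -0.068446)
E(S, m) = (-31 + 2*S)*(-5 + S)/5 (E(S, m) = ((-5 + S)*(-31 + (S + S)))/5 = ((-5 + S)*(-31 + 2*S))/5 = ((-31 + 2*S)*(-5 + S))/5 = (-31 + 2*S)*(-5 + S)/5)
l = -1054936/15412767 ≈ -0.068446
1/(E(-82, -73) + l) = 1/((31 - 41/5*(-82) + (2/5)*(-82)**2) - 1054936/15412767) = 1/((31 + 3362/5 + (2/5)*6724) - 1054936/15412767) = 1/((31 + 3362/5 + 13448/5) - 1054936/15412767) = 1/(3393 - 1054936/15412767) = 1/(52294463495/15412767) = 15412767/52294463495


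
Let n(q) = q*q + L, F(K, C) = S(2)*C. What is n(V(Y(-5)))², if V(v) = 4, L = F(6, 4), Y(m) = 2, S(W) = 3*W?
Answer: 1600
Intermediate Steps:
F(K, C) = 6*C (F(K, C) = (3*2)*C = 6*C)
L = 24 (L = 6*4 = 24)
n(q) = 24 + q² (n(q) = q*q + 24 = q² + 24 = 24 + q²)
n(V(Y(-5)))² = (24 + 4²)² = (24 + 16)² = 40² = 1600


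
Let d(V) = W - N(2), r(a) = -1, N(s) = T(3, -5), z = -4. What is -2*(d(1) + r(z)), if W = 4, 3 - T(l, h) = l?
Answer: -6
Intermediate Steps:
T(l, h) = 3 - l
N(s) = 0 (N(s) = 3 - 1*3 = 3 - 3 = 0)
d(V) = 4 (d(V) = 4 - 1*0 = 4 + 0 = 4)
-2*(d(1) + r(z)) = -2*(4 - 1) = -2*3 = -6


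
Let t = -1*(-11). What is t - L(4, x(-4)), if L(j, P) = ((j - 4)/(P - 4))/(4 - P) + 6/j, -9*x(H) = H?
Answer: 19/2 ≈ 9.5000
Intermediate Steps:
x(H) = -H/9
t = 11
L(j, P) = 6/j + (-4 + j)/((-4 + P)*(4 - P)) (L(j, P) = ((-4 + j)/(-4 + P))/(4 - P) + 6/j = (-4 + j)/((-4 + P)*(4 - P)) + 6/j = 6/j + (-4 + j)/((-4 + P)*(4 - P)))
t - L(4, x(-4)) = 11 - (96 - 1*4² - (-16)*(-4)/3 + 4*4 + 6*(-⅑*(-4))²)/(4*(16 + (-⅑*(-4))² - (-8)*(-4)/9)) = 11 - (96 - 1*16 - 48*4/9 + 16 + 6*(4/9)²)/(4*(16 + (4/9)² - 8*4/9)) = 11 - (96 - 16 - 64/3 + 16 + 6*(16/81))/(4*(16 + 16/81 - 32/9)) = 11 - (96 - 16 - 64/3 + 16 + 32/27)/(4*1024/81) = 11 - 81*2048/(4*1024*27) = 11 - 1*3/2 = 11 - 3/2 = 19/2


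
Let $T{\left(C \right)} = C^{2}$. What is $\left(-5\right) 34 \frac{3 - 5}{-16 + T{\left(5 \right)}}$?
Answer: $\frac{340}{9} \approx 37.778$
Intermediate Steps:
$\left(-5\right) 34 \frac{3 - 5}{-16 + T{\left(5 \right)}} = \left(-5\right) 34 \frac{3 - 5}{-16 + 5^{2}} = - 170 \left(- \frac{2}{-16 + 25}\right) = - 170 \left(- \frac{2}{9}\right) = - 170 \left(\left(-2\right) \frac{1}{9}\right) = \left(-170\right) \left(- \frac{2}{9}\right) = \frac{340}{9}$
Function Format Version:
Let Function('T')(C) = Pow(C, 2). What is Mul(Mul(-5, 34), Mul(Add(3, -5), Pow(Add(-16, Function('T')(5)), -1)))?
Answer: Rational(340, 9) ≈ 37.778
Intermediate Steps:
Mul(Mul(-5, 34), Mul(Add(3, -5), Pow(Add(-16, Function('T')(5)), -1))) = Mul(Mul(-5, 34), Mul(Add(3, -5), Pow(Add(-16, Pow(5, 2)), -1))) = Mul(-170, Mul(-2, Pow(Add(-16, 25), -1))) = Mul(-170, Mul(-2, Pow(9, -1))) = Mul(-170, Mul(-2, Rational(1, 9))) = Mul(-170, Rational(-2, 9)) = Rational(340, 9)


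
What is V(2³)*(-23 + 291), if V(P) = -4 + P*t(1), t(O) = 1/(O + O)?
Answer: 0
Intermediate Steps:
t(O) = 1/(2*O)
V(P) = -4 + P/2 (V(P) = -4 + P*((½)/1) = -4 + P*((½)*1) = -4 + P*(½) = -4 + P/2)
V(2³)*(-23 + 291) = (-4 + (½)*2³)*(-23 + 291) = (-4 + (½)*8)*268 = (-4 + 4)*268 = 0*268 = 0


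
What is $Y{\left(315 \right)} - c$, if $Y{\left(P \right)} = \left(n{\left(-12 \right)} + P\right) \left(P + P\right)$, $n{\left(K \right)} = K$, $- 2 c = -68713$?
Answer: $\frac{313067}{2} \approx 1.5653 \cdot 10^{5}$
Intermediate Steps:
$c = \frac{68713}{2}$ ($c = \left(- \frac{1}{2}\right) \left(-68713\right) = \frac{68713}{2} \approx 34357.0$)
$Y{\left(P \right)} = 2 P \left(-12 + P\right)$ ($Y{\left(P \right)} = \left(-12 + P\right) \left(P + P\right) = \left(-12 + P\right) 2 P = 2 P \left(-12 + P\right)$)
$Y{\left(315 \right)} - c = 2 \cdot 315 \left(-12 + 315\right) - \frac{68713}{2} = 2 \cdot 315 \cdot 303 - \frac{68713}{2} = 190890 - \frac{68713}{2} = \frac{313067}{2}$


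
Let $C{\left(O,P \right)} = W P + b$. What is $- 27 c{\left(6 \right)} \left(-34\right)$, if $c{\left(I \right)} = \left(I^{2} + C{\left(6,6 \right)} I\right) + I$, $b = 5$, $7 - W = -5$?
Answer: $462672$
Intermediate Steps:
$W = 12$ ($W = 7 - -5 = 7 + 5 = 12$)
$C{\left(O,P \right)} = 5 + 12 P$ ($C{\left(O,P \right)} = 12 P + 5 = 5 + 12 P$)
$c{\left(I \right)} = I^{2} + 78 I$ ($c{\left(I \right)} = \left(I^{2} + \left(5 + 12 \cdot 6\right) I\right) + I = \left(I^{2} + \left(5 + 72\right) I\right) + I = \left(I^{2} + 77 I\right) + I = I^{2} + 78 I$)
$- 27 c{\left(6 \right)} \left(-34\right) = - 27 \cdot 6 \left(78 + 6\right) \left(-34\right) = - 27 \cdot 6 \cdot 84 \left(-34\right) = \left(-27\right) 504 \left(-34\right) = \left(-13608\right) \left(-34\right) = 462672$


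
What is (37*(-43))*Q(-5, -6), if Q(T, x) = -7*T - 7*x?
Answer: -122507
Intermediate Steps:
(37*(-43))*Q(-5, -6) = (37*(-43))*(-7*(-5) - 7*(-6)) = -1591*(35 + 42) = -1591*77 = -122507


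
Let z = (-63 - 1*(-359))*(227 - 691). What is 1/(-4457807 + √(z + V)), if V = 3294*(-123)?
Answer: -4457807/19872043791755 - I*√542506/19872043791755 ≈ -2.2433e-7 - 3.7065e-11*I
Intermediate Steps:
V = -405162
z = -137344 (z = (-63 + 359)*(-464) = 296*(-464) = -137344)
1/(-4457807 + √(z + V)) = 1/(-4457807 + √(-137344 - 405162)) = 1/(-4457807 + √(-542506)) = 1/(-4457807 + I*√542506)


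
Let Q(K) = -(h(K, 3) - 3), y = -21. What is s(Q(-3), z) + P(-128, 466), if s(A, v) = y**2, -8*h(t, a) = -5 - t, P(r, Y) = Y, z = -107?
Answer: 907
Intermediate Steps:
h(t, a) = 5/8 + t/8 (h(t, a) = -(-5 - t)/8 = 5/8 + t/8)
Q(K) = 19/8 - K/8 (Q(K) = -((5/8 + K/8) - 3) = -(-19/8 + K/8) = 19/8 - K/8)
s(A, v) = 441 (s(A, v) = (-21)**2 = 441)
s(Q(-3), z) + P(-128, 466) = 441 + 466 = 907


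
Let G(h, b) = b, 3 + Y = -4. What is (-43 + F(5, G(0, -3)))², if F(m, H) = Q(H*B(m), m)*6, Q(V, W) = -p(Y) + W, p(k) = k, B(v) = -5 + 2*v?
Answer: 841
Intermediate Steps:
Y = -7 (Y = -3 - 4 = -7)
Q(V, W) = 7 + W (Q(V, W) = -1*(-7) + W = 7 + W)
F(m, H) = 42 + 6*m (F(m, H) = (7 + m)*6 = 42 + 6*m)
(-43 + F(5, G(0, -3)))² = (-43 + (42 + 6*5))² = (-43 + (42 + 30))² = (-43 + 72)² = 29² = 841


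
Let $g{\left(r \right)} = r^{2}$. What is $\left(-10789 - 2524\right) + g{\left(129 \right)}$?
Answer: $3328$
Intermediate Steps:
$\left(-10789 - 2524\right) + g{\left(129 \right)} = \left(-10789 - 2524\right) + 129^{2} = \left(-10789 - 2524\right) + 16641 = -13313 + 16641 = 3328$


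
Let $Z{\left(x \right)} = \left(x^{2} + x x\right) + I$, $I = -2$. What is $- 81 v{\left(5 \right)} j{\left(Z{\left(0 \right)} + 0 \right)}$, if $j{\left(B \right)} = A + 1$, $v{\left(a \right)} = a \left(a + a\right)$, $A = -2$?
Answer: $4050$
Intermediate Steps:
$Z{\left(x \right)} = -2 + 2 x^{2}$ ($Z{\left(x \right)} = \left(x^{2} + x x\right) - 2 = \left(x^{2} + x^{2}\right) - 2 = 2 x^{2} - 2 = -2 + 2 x^{2}$)
$v{\left(a \right)} = 2 a^{2}$ ($v{\left(a \right)} = a 2 a = 2 a^{2}$)
$j{\left(B \right)} = -1$ ($j{\left(B \right)} = -2 + 1 = -1$)
$- 81 v{\left(5 \right)} j{\left(Z{\left(0 \right)} + 0 \right)} = - 81 \cdot 2 \cdot 5^{2} \left(-1\right) = - 81 \cdot 2 \cdot 25 \left(-1\right) = \left(-81\right) 50 \left(-1\right) = \left(-4050\right) \left(-1\right) = 4050$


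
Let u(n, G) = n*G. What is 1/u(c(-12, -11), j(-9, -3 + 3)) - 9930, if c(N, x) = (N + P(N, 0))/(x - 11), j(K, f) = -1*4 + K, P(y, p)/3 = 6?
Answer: -387259/39 ≈ -9929.7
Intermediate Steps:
P(y, p) = 18 (P(y, p) = 3*6 = 18)
j(K, f) = -4 + K
c(N, x) = (18 + N)/(-11 + x) (c(N, x) = (N + 18)/(x - 11) = (18 + N)/(-11 + x))
u(n, G) = G*n
1/u(c(-12, -11), j(-9, -3 + 3)) - 9930 = 1/((-4 - 9)*((18 - 12)/(-11 - 11))) - 9930 = 1/(-13*6/(-22)) - 9930 = 1/(-(-13)*6/22) - 9930 = 1/(-13*(-3/11)) - 9930 = 1/(39/11) - 9930 = 11/39 - 9930 = -387259/39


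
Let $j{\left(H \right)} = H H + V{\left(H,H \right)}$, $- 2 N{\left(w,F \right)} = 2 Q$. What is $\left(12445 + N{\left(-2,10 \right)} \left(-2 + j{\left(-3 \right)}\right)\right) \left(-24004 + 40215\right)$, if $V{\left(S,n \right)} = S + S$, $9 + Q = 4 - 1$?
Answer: $201843161$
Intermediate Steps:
$Q = -6$ ($Q = -9 + \left(4 - 1\right) = -9 + 3 = -6$)
$V{\left(S,n \right)} = 2 S$
$N{\left(w,F \right)} = 6$ ($N{\left(w,F \right)} = - \frac{2 \left(-6\right)}{2} = \left(- \frac{1}{2}\right) \left(-12\right) = 6$)
$j{\left(H \right)} = H^{2} + 2 H$ ($j{\left(H \right)} = H H + 2 H = H^{2} + 2 H$)
$\left(12445 + N{\left(-2,10 \right)} \left(-2 + j{\left(-3 \right)}\right)\right) \left(-24004 + 40215\right) = \left(12445 + 6 \left(-2 - 3 \left(2 - 3\right)\right)\right) \left(-24004 + 40215\right) = \left(12445 + 6 \left(-2 - -3\right)\right) 16211 = \left(12445 + 6 \left(-2 + 3\right)\right) 16211 = \left(12445 + 6 \cdot 1\right) 16211 = \left(12445 + 6\right) 16211 = 12451 \cdot 16211 = 201843161$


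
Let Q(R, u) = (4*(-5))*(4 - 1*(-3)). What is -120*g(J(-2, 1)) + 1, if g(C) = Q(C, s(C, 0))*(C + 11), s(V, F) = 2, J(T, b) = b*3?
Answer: 235201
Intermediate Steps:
J(T, b) = 3*b
Q(R, u) = -140 (Q(R, u) = -20*(4 + 3) = -20*7 = -140)
g(C) = -1540 - 140*C (g(C) = -140*(C + 11) = -140*(11 + C) = -1540 - 140*C)
-120*g(J(-2, 1)) + 1 = -120*(-1540 - 420) + 1 = -120*(-1960) + 1 = 235200 + 1 = 235201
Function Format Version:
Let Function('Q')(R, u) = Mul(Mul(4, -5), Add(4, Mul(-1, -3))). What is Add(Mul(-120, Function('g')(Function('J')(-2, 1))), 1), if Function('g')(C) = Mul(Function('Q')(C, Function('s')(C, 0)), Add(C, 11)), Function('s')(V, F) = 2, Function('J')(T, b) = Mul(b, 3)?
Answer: 235201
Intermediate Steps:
Function('J')(T, b) = Mul(3, b)
Function('Q')(R, u) = -140 (Function('Q')(R, u) = Mul(-20, Add(4, 3)) = Mul(-20, 7) = -140)
Function('g')(C) = Add(-1540, Mul(-140, C)) (Function('g')(C) = Mul(-140, Add(C, 11)) = Mul(-140, Add(11, C)) = Add(-1540, Mul(-140, C)))
Add(Mul(-120, Function('g')(Function('J')(-2, 1))), 1) = Add(Mul(-120, Add(-1540, Mul(-140, Mul(3, 1)))), 1) = Add(Mul(-120, Add(-1540, Mul(-140, 3))), 1) = Add(Mul(-120, Add(-1540, -420)), 1) = Add(Mul(-120, -1960), 1) = Add(235200, 1) = 235201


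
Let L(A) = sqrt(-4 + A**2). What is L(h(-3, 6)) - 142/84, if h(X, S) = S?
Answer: -71/42 + 4*sqrt(2) ≈ 3.9664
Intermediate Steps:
L(h(-3, 6)) - 142/84 = sqrt(-4 + 6**2) - 142/84 = sqrt(-4 + 36) - 142*1/84 = sqrt(32) - 71/42 = 4*sqrt(2) - 71/42 = -71/42 + 4*sqrt(2)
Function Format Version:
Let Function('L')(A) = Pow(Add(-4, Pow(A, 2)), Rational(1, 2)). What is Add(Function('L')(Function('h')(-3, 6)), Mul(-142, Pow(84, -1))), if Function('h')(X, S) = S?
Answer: Add(Rational(-71, 42), Mul(4, Pow(2, Rational(1, 2)))) ≈ 3.9664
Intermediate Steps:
Add(Function('L')(Function('h')(-3, 6)), Mul(-142, Pow(84, -1))) = Add(Pow(Add(-4, Pow(6, 2)), Rational(1, 2)), Mul(-142, Pow(84, -1))) = Add(Pow(Add(-4, 36), Rational(1, 2)), Mul(-142, Rational(1, 84))) = Add(Pow(32, Rational(1, 2)), Rational(-71, 42)) = Add(Mul(4, Pow(2, Rational(1, 2))), Rational(-71, 42)) = Add(Rational(-71, 42), Mul(4, Pow(2, Rational(1, 2))))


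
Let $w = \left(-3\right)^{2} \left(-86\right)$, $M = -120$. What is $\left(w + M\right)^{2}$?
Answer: $799236$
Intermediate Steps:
$w = -774$ ($w = 9 \left(-86\right) = -774$)
$\left(w + M\right)^{2} = \left(-774 - 120\right)^{2} = \left(-894\right)^{2} = 799236$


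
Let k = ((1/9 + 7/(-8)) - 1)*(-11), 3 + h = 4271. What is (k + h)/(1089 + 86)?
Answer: 308693/84600 ≈ 3.6489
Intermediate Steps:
h = 4268 (h = -3 + 4271 = 4268)
k = 1397/72 (k = ((1*(1/9) + 7*(-1/8)) - 1)*(-11) = ((1/9 - 7/8) - 1)*(-11) = (-55/72 - 1)*(-11) = -127/72*(-11) = 1397/72 ≈ 19.403)
(k + h)/(1089 + 86) = (1397/72 + 4268)/(1089 + 86) = (308693/72)/1175 = (308693/72)*(1/1175) = 308693/84600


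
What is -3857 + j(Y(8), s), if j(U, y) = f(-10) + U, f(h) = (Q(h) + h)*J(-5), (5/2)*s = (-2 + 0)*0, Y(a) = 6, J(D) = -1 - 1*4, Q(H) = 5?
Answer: -3826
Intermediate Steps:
J(D) = -5 (J(D) = -1 - 4 = -5)
s = 0 (s = 2*((-2 + 0)*0)/5 = 2*(-2*0)/5 = (⅖)*0 = 0)
f(h) = -25 - 5*h (f(h) = (5 + h)*(-5) = -25 - 5*h)
j(U, y) = 25 + U (j(U, y) = (-25 - 5*(-10)) + U = (-25 + 50) + U = 25 + U)
-3857 + j(Y(8), s) = -3857 + (25 + 6) = -3857 + 31 = -3826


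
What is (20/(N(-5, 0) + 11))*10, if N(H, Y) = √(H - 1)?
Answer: 2200/127 - 200*I*√6/127 ≈ 17.323 - 3.8575*I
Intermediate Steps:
N(H, Y) = √(-1 + H)
(20/(N(-5, 0) + 11))*10 = (20/(√(-1 - 5) + 11))*10 = (20/(√(-6) + 11))*10 = (20/(I*√6 + 11))*10 = (20/(11 + I*√6))*10 = 200/(11 + I*√6)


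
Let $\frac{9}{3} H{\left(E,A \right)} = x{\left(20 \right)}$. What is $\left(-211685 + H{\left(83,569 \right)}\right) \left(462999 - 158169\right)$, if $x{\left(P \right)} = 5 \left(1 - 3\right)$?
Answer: $-64528954650$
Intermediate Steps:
$x{\left(P \right)} = -10$ ($x{\left(P \right)} = 5 \left(-2\right) = -10$)
$H{\left(E,A \right)} = - \frac{10}{3}$ ($H{\left(E,A \right)} = \frac{1}{3} \left(-10\right) = - \frac{10}{3}$)
$\left(-211685 + H{\left(83,569 \right)}\right) \left(462999 - 158169\right) = \left(-211685 - \frac{10}{3}\right) \left(462999 - 158169\right) = \left(- \frac{635065}{3}\right) 304830 = -64528954650$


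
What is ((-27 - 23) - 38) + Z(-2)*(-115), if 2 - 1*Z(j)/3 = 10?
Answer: 2672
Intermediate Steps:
Z(j) = -24 (Z(j) = 6 - 3*10 = 6 - 30 = -24)
((-27 - 23) - 38) + Z(-2)*(-115) = ((-27 - 23) - 38) - 24*(-115) = (-50 - 38) + 2760 = -88 + 2760 = 2672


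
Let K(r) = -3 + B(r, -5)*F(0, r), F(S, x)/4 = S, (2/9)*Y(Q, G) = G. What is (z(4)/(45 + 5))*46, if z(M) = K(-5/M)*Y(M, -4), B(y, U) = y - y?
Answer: 1242/25 ≈ 49.680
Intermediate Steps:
B(y, U) = 0
Y(Q, G) = 9*G/2
F(S, x) = 4*S
K(r) = -3 (K(r) = -3 + 0*(4*0) = -3 + 0*0 = -3 + 0 = -3)
z(M) = 54 (z(M) = -27*(-4)/2 = -3*(-18) = 54)
(z(4)/(45 + 5))*46 = (54/(45 + 5))*46 = (54/50)*46 = (54*(1/50))*46 = (27/25)*46 = 1242/25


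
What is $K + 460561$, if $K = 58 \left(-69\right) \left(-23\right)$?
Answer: $552607$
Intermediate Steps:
$K = 92046$ ($K = \left(-4002\right) \left(-23\right) = 92046$)
$K + 460561 = 92046 + 460561 = 552607$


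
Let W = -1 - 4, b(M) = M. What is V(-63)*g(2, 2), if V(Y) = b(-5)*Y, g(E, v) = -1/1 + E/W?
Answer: -441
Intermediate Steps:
W = -5
g(E, v) = -1 - E/5 (g(E, v) = -1/1 + E/(-5) = -1*1 + E*(-⅕) = -1 - E/5)
V(Y) = -5*Y
V(-63)*g(2, 2) = (-5*(-63))*(-1 - ⅕*2) = 315*(-1 - ⅖) = 315*(-7/5) = -441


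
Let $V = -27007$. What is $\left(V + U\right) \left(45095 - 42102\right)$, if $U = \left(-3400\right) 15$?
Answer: $-233474951$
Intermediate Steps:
$U = -51000$
$\left(V + U\right) \left(45095 - 42102\right) = \left(-27007 - 51000\right) \left(45095 - 42102\right) = \left(-78007\right) 2993 = -233474951$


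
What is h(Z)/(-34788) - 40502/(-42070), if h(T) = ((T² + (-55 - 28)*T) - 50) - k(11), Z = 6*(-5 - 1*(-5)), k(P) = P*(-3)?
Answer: 100692769/104537940 ≈ 0.96322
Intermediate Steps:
k(P) = -3*P
Z = 0 (Z = 6*(-5 + 5) = 6*0 = 0)
h(T) = -17 + T² - 83*T (h(T) = ((T² + (-55 - 28)*T) - 50) - (-3)*11 = ((T² - 83*T) - 50) - 1*(-33) = (-50 + T² - 83*T) + 33 = -17 + T² - 83*T)
h(Z)/(-34788) - 40502/(-42070) = (-17 + 0² - 83*0)/(-34788) - 40502/(-42070) = (-17 + 0 + 0)*(-1/34788) - 40502*(-1/42070) = -17*(-1/34788) + 2893/3005 = 17/34788 + 2893/3005 = 100692769/104537940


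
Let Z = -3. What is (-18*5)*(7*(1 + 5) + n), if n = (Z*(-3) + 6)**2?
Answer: -24030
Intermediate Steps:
n = 225 (n = (-3*(-3) + 6)**2 = (9 + 6)**2 = 15**2 = 225)
(-18*5)*(7*(1 + 5) + n) = (-18*5)*(7*(1 + 5) + 225) = -90*(7*6 + 225) = -90*(42 + 225) = -90*267 = -24030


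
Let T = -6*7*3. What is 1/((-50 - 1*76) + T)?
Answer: -1/252 ≈ -0.0039683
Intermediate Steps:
T = -126 (T = -42*3 = -126)
1/((-50 - 1*76) + T) = 1/((-50 - 1*76) - 126) = 1/((-50 - 76) - 126) = 1/(-126 - 126) = 1/(-252) = -1/252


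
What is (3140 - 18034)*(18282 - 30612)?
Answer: 183643020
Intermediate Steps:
(3140 - 18034)*(18282 - 30612) = -14894*(-12330) = 183643020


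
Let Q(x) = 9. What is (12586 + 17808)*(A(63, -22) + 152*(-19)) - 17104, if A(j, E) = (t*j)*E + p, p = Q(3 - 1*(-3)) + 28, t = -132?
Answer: 5473972690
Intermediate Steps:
p = 37 (p = 9 + 28 = 37)
A(j, E) = 37 - 132*E*j (A(j, E) = (-132*j)*E + 37 = -132*E*j + 37 = 37 - 132*E*j)
(12586 + 17808)*(A(63, -22) + 152*(-19)) - 17104 = (12586 + 17808)*((37 - 132*(-22)*63) + 152*(-19)) - 17104 = 30394*((37 + 182952) - 2888) - 17104 = 30394*(182989 - 2888) - 17104 = 30394*180101 - 17104 = 5473989794 - 17104 = 5473972690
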